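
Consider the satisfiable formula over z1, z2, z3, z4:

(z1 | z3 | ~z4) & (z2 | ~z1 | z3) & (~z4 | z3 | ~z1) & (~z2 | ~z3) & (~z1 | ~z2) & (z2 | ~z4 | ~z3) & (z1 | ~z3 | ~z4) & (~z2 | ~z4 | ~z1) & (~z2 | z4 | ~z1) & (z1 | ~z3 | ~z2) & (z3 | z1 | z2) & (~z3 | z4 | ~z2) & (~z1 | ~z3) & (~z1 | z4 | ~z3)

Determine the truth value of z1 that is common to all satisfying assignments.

False

Suppose z1 = 1.
Unit clause (~z2) forces z2 = 0.
Unit clause (z3) forces z3 = 1.
But (~z3) is also a unit clause — contradiction.
So every satisfying assignment has z1 = False.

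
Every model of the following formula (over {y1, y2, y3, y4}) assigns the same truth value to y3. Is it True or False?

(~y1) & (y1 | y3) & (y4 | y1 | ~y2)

True

Suppose y3 = 0.
The clause (~y1) is unit, so y1 = 0.
But (y1) is also a unit clause — contradiction.
So every satisfying assignment has y3 = True.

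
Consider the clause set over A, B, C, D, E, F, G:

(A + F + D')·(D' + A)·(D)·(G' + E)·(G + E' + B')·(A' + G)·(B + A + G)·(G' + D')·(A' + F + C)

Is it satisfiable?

No, unsatisfiable

The clause (D) is unit, so D = 1.
The clause (A) is unit, so A = 1.
The clause (G) is unit, so G = 1.
But (G') is also a unit clause — contradiction.
No assignment satisfies every clause.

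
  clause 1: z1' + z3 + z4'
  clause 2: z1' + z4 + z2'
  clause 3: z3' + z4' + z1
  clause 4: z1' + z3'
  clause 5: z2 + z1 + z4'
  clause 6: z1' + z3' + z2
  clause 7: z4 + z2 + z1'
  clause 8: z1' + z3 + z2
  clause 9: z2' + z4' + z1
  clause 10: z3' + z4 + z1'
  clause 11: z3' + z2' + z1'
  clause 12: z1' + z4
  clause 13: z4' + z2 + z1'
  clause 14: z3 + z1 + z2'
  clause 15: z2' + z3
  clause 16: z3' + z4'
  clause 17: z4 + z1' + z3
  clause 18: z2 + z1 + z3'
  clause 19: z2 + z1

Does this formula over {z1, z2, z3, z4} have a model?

Yes, satisfiable

Try z1 = 0.
From the singleton clause (z2), z2 = 1.
From the singleton clause (z4'), z4 = 0.
From the singleton clause (z3), z3 = 1.
This assignment satisfies each clause.
A satisfying assignment: z1 ↦ 0,  z2 ↦ 1,  z3 ↦ 1,  z4 ↦ 0.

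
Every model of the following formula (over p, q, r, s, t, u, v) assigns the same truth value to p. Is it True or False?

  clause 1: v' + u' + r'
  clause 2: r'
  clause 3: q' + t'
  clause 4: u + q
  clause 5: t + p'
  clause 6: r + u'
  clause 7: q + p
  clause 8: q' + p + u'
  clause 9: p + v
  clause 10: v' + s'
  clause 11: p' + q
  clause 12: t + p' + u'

False

Suppose p = 1.
(r') alone gives r = 0.
(t) alone gives t = 1.
(q') alone gives q = 0.
That conflicts with the unit clause (q).
So every satisfying assignment has p = False.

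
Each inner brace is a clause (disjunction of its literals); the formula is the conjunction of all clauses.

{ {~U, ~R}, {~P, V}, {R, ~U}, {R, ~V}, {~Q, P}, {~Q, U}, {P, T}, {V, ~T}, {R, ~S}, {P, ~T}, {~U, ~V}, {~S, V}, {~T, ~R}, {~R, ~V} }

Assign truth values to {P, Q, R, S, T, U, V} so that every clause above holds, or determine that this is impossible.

Case U = 0:
(~Q) alone gives Q = 0.
Case P = 0:
(T) alone gives T = 1.
But (~T) is also a unit clause — contradiction.
That branch fails; take P = 1 instead.
(V) alone gives V = 1.
(R) alone gives R = 1.
But (~R) is also a unit clause — contradiction.
Neither P = 1 nor P = 0 works.
That branch fails; take U = 1 instead.
(~R) alone gives R = 0.
But (R) is also a unit clause — contradiction.
Neither U = 1 nor U = 0 works.

UNSATISFIABLE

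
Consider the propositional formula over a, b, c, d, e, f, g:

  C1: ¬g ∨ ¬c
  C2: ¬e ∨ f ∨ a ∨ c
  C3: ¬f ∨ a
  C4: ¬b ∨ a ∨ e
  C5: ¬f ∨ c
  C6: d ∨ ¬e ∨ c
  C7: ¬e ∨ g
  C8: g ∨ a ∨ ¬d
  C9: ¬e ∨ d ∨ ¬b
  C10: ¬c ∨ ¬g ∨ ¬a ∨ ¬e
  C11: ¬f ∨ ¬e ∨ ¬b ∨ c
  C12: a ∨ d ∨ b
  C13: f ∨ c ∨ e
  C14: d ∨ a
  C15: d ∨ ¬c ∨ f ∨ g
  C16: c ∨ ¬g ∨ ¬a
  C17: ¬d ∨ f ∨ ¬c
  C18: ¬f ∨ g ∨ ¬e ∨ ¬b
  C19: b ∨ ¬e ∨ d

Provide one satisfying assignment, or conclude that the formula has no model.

a: True,  b: False,  c: True,  d: False,  e: False,  f: True,  g: False

Try g = False.
From the singleton clause (¬e), e = False.
Try f = True.
From the singleton clause (a), a = True.
From the singleton clause (c), c = True.
Every clause is now satisfied; b, d are unconstrained.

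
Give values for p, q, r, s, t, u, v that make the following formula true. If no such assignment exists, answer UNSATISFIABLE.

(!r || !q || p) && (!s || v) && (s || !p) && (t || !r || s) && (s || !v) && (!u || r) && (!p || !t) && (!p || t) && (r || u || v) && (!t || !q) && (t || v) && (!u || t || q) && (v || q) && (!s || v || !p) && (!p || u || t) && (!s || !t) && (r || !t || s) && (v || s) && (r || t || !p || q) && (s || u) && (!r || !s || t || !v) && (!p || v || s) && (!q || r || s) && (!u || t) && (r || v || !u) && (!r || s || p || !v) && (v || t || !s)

Branch on s: set s = true.
The clause (v) is unit, so v = true.
The clause (!t) is unit, so t = false.
The clause (!p) is unit, so p = false.
The clause (!r) is unit, so r = false.
The clause (!u) is unit, so u = false.
Every clause is now satisfied; q is unconstrained.

p: false; q: true; r: false; s: true; t: false; u: false; v: true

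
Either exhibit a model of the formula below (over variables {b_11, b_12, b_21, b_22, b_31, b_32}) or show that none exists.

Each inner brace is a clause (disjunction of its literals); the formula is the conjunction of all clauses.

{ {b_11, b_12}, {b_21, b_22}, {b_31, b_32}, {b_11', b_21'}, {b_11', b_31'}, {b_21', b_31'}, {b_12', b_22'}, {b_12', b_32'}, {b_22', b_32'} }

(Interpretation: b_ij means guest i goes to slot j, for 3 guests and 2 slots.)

UNSATISFIABLE

Try b_11 = 1.
Unit clause (b_21') forces b_21 = 0.
Unit clause (b_22) forces b_22 = 1.
Unit clause (b_31') forces b_31 = 0.
Unit clause (b_32) forces b_32 = 1.
But (b_32') is also a unit clause — contradiction.
Undo b_11 and try b_11 = 0.
Unit clause (b_12) forces b_12 = 1.
Unit clause (b_22') forces b_22 = 0.
Unit clause (b_21) forces b_21 = 1.
Unit clause (b_31') forces b_31 = 0.
Unit clause (b_32) forces b_32 = 1.
But (b_32') is also a unit clause — contradiction.
Both values of b_11 lead to a conflict.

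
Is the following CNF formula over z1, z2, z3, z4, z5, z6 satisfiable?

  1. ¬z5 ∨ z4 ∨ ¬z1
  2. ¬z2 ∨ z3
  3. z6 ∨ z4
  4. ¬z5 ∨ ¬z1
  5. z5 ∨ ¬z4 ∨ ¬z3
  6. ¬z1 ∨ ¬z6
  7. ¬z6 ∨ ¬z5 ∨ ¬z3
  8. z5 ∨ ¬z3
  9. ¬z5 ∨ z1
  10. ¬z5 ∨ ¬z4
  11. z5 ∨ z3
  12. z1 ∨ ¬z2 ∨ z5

No, unsatisfiable

Try z2 = False.
Try z6 = True.
The clause (¬z1) is unit, so z1 = False.
The clause (¬z5) is unit, so z5 = False.
The clause (¬z3) is unit, so z3 = False.
But (z3) is also a unit clause — contradiction.
That branch fails; take z6 = False instead.
The clause (z4) is unit, so z4 = True.
The clause (¬z5) is unit, so z5 = False.
The clause (¬z3) is unit, so z3 = False.
But (z3) is also a unit clause — contradiction.
Either choice for z6 ends in contradiction.
That branch fails; take z2 = True instead.
The clause (z3) is unit, so z3 = True.
The clause (z5) is unit, so z5 = True.
The clause (¬z1) is unit, so z1 = False.
But (z1) is also a unit clause — contradiction.
Either choice for z2 ends in contradiction.
No assignment satisfies every clause.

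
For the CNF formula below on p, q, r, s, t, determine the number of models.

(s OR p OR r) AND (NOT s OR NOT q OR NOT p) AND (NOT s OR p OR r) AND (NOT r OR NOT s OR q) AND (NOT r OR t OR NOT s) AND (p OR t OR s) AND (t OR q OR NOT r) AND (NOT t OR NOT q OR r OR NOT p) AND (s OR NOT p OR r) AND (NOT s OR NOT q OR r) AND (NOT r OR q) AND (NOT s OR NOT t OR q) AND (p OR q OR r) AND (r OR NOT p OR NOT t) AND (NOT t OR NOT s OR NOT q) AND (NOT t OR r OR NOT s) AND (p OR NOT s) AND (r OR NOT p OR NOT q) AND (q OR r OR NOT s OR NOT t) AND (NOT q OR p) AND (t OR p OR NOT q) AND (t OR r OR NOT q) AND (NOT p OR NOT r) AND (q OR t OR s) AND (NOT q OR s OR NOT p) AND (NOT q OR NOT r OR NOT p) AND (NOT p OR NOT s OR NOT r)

1

There are 2^5 = 32 truth assignments over (p, q, r, s, t).
Split on s. With s = true, the clauses containing s are satisfied and NOT s drops from the rest; 1 of the 2^4 = 16 assignments to the other variables satisfy what remains.
With s = false, by the same count on the reduced clause set, 0 assignments work.
(One model: p=T, q=F, r=F, s=T, t=F.)
Total: 1 + 0 = 1.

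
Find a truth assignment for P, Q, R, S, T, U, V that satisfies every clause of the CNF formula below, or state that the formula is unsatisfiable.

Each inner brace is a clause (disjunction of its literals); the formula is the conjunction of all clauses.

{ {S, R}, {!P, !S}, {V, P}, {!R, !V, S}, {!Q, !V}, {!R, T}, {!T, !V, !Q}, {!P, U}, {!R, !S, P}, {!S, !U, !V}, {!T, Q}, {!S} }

P: true; Q: true; R: true; S: false; T: true; U: true; V: false

(!S) alone gives S = false.
(R) alone gives R = true.
(!V) alone gives V = false.
(P) alone gives P = true.
(T) alone gives T = true.
(U) alone gives U = true.
(Q) alone gives Q = true.
All clauses are satisfied.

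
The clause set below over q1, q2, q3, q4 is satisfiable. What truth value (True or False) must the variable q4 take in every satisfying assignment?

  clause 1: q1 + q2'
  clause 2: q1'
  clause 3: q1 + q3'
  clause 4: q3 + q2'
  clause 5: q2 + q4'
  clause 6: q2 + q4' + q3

False

Suppose q4 = 1.
Unit clause (q1') forces q1 = 0.
Unit clause (q2') forces q2 = 0.
Now (q2) is unsatisfied and unit — conflict.
So every satisfying assignment has q4 = False.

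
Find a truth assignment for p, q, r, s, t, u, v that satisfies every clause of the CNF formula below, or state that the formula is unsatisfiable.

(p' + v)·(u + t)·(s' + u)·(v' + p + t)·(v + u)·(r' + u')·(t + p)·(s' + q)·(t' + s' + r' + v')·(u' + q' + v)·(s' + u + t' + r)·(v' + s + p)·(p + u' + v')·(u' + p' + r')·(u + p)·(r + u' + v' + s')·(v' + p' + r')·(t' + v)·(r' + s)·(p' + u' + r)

p=1,  q=1,  r=0,  s=0,  t=1,  u=0,  v=1

Case p = 1:
Unit clause (v) forces v = 1.
Unit clause (r') forces r = 0.
Unit clause (u') forces u = 0.
Unit clause (t) forces t = 1.
Unit clause (s') forces s = 0.
No clause remains; q is free.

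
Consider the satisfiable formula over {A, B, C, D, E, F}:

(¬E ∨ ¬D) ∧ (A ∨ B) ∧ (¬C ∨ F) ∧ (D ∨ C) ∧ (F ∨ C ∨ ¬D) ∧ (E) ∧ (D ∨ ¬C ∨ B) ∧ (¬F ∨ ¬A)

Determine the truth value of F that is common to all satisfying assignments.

Suppose F = False.
From the singleton clause (¬C), C = False.
From the singleton clause (D), D = True.
That conflicts with the unit clause (¬D).
So every satisfying assignment has F = True.

True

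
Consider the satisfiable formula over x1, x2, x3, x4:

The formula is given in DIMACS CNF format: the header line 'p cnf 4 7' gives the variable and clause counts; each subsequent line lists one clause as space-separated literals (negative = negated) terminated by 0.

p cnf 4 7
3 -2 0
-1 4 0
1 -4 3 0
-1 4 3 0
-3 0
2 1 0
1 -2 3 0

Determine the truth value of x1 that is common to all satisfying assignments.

True

Suppose x1 = False.
From the singleton clause (¬x3), x3 = False.
From the singleton clause (¬x2), x2 = False.
Now (x2) is unsatisfied and unit — conflict.
So every satisfying assignment has x1 = True.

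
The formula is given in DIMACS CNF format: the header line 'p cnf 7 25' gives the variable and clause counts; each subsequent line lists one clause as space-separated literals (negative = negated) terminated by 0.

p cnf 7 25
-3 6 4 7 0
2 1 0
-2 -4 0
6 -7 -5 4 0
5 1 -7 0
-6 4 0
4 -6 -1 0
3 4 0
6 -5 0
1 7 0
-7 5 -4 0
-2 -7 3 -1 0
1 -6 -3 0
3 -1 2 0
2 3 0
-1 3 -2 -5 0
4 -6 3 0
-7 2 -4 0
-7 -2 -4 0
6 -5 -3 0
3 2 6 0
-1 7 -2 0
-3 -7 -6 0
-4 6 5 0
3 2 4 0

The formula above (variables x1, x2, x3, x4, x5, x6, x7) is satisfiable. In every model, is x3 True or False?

Suppose x3 = False.
Unit clause (x4) forces x4 = True.
Unit clause (¬x2) forces x2 = False.
But (x2) is also a unit clause — contradiction.
So every satisfying assignment has x3 = True.

True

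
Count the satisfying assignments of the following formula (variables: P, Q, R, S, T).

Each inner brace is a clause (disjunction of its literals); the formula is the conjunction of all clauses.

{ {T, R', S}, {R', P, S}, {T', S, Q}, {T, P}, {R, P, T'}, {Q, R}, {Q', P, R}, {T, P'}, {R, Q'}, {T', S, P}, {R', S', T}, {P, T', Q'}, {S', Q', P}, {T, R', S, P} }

There are 2^5 = 32 truth assignments over (P, Q, R, S, T).
Split on S. With S = 1, the clauses containing S are satisfied and S' drops from the rest; 3 of the 2^4 = 16 assignments to the other variables satisfy what remains.
With S = 0, by the same count on the reduced clause set, 1 assignment works.
Total: 3 + 1 = 4.

4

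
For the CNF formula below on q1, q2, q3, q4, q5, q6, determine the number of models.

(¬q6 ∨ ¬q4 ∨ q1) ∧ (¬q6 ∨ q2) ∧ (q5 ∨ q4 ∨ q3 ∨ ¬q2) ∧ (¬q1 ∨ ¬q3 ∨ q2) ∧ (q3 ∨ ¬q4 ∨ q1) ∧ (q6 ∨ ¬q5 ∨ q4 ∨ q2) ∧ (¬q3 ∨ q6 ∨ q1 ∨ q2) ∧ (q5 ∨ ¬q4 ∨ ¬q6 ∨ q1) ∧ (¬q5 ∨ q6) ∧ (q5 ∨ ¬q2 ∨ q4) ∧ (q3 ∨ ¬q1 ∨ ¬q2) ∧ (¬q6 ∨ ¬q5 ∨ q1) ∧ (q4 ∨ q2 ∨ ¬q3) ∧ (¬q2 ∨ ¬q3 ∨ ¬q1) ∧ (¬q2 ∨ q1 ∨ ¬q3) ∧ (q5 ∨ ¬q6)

3

There are 2^6 = 64 truth assignments over (q1, q2, q3, q4, q5, q6).
Split on q1. With q1 = True, the clauses containing q1 are satisfied and ¬q1 drops from the rest; 2 of the 2^5 = 32 assignments to the other variables satisfy what remains.
With q1 = False, by the same count on the reduced clause set, 1 assignment works.
(One model: q1=F, q2=F, q3=F, q4=F, q5=F, q6=F.)
Total: 2 + 1 = 3.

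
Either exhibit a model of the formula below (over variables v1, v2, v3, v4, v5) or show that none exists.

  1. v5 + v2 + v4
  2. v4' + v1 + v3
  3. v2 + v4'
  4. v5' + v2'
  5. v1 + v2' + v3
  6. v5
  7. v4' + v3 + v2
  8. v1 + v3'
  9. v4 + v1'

v1 ↦ 0; v2 ↦ 0; v3 ↦ 0; v4 ↦ 0; v5 ↦ 1

The clause (v5) is unit, so v5 = 1.
The clause (v2') is unit, so v2 = 0.
The clause (v4') is unit, so v4 = 0.
The clause (v1') is unit, so v1 = 0.
The clause (v3') is unit, so v3 = 0.
This assignment satisfies each clause.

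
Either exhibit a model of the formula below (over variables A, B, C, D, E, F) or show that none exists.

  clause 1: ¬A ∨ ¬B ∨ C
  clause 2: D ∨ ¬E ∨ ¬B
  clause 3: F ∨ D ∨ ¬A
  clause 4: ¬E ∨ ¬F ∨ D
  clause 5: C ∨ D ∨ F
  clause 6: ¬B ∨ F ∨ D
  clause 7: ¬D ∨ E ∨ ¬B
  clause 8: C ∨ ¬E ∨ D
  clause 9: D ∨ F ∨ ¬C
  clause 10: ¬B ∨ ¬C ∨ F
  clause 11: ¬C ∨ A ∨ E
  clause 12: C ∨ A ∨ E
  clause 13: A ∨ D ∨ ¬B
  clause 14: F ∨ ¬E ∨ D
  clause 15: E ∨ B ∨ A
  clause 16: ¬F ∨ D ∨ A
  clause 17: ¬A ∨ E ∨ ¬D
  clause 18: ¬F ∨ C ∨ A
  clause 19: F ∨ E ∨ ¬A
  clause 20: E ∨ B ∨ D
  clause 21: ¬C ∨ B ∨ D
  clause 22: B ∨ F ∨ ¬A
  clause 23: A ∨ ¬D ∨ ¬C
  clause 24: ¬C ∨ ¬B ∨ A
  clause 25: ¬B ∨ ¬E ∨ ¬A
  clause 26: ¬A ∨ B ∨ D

A=True, B=False, C=False, D=True, E=True, F=True

Case A = True:
Case B = False:
Unit clause (F) forces F = True.
Unit clause (D) forces D = True.
Unit clause (E) forces E = True.
All clauses hold; C can take either value.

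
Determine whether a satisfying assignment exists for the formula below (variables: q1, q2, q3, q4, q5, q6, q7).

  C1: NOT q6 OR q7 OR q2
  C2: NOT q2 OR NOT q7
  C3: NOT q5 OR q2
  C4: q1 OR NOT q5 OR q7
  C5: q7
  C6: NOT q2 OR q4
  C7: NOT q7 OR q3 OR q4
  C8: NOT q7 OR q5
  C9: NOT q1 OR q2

No

(q7) alone gives q7 = true.
(NOT q2) alone gives q2 = false.
(NOT q5) alone gives q5 = false.
But (q5) is also a unit clause — contradiction.
No assignment satisfies every clause.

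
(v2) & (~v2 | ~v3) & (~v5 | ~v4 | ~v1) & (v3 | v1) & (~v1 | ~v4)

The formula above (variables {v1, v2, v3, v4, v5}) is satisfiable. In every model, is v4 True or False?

Suppose v4 = 1.
(v2) alone gives v2 = 1.
(~v3) alone gives v3 = 0.
(v1) alone gives v1 = 1.
But (~v1) is also a unit clause — contradiction.
So every satisfying assignment has v4 = False.

False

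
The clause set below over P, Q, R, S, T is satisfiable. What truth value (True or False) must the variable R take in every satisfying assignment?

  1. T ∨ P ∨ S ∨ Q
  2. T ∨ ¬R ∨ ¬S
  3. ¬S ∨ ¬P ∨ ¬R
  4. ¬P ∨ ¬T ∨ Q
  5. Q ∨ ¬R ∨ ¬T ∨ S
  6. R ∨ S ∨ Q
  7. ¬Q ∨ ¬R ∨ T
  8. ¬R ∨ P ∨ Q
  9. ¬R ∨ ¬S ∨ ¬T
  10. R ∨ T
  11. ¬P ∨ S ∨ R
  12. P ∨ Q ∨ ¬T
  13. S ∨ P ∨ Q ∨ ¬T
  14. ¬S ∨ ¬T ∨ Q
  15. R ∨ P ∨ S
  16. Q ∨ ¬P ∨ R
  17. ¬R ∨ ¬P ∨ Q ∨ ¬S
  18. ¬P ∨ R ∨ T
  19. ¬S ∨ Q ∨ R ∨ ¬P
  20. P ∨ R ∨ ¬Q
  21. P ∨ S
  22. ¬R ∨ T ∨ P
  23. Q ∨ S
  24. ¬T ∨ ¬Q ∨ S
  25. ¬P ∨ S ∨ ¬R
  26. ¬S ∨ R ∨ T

False

Suppose R = True.
Branch on T: set T = True.
From the singleton clause (¬S), S = False.
From the singleton clause (Q), Q = True.
That conflicts with the unit clause (¬Q).
That branch fails; take T = False instead.
From the singleton clause (¬S), S = False.
From the singleton clause (¬Q), Q = False.
That conflicts with the unit clause (Q).
Either choice for T ends in contradiction.
So every satisfying assignment has R = False.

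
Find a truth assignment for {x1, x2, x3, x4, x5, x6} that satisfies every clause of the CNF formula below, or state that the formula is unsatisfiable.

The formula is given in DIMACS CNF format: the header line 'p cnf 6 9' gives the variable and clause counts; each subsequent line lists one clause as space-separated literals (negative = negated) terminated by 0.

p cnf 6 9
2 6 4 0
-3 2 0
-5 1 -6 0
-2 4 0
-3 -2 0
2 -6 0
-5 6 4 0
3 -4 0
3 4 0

Branch on x3: set x3 = False.
Unit clause (¬x4) forces x4 = False.
Now (x4) is unsatisfied and unit — conflict.
Undo x3 and try x3 = True.
Unit clause (x2) forces x2 = True.
Now (¬x2) is unsatisfied and unit — conflict.
Neither x3 = True nor x3 = False works.

UNSATISFIABLE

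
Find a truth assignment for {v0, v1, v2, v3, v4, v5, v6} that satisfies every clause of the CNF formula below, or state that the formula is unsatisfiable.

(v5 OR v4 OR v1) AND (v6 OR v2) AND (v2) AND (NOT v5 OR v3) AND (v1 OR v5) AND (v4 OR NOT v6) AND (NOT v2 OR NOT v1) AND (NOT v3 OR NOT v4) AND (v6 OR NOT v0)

Unit clause (v2) forces v2 = true.
Unit clause (NOT v1) forces v1 = false.
Unit clause (v5) forces v5 = true.
Unit clause (v3) forces v3 = true.
Unit clause (NOT v4) forces v4 = false.
Unit clause (NOT v6) forces v6 = false.
Unit clause (NOT v0) forces v0 = false.
This assignment satisfies each clause.

v0: false, v1: false, v2: true, v3: true, v4: false, v5: true, v6: false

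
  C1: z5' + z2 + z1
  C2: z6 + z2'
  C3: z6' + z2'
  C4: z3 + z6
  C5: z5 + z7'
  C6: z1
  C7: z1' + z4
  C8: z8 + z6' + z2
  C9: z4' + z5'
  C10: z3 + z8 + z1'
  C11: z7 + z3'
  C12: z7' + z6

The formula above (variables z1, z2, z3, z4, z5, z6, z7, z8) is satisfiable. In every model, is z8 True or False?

True

Suppose z8 = 0.
(z1) alone gives z1 = 1.
(z4) alone gives z4 = 1.
(z5') alone gives z5 = 0.
(z7') alone gives z7 = 0.
(z3) alone gives z3 = 1.
Now (z3') is unsatisfied and unit — conflict.
So every satisfying assignment has z8 = True.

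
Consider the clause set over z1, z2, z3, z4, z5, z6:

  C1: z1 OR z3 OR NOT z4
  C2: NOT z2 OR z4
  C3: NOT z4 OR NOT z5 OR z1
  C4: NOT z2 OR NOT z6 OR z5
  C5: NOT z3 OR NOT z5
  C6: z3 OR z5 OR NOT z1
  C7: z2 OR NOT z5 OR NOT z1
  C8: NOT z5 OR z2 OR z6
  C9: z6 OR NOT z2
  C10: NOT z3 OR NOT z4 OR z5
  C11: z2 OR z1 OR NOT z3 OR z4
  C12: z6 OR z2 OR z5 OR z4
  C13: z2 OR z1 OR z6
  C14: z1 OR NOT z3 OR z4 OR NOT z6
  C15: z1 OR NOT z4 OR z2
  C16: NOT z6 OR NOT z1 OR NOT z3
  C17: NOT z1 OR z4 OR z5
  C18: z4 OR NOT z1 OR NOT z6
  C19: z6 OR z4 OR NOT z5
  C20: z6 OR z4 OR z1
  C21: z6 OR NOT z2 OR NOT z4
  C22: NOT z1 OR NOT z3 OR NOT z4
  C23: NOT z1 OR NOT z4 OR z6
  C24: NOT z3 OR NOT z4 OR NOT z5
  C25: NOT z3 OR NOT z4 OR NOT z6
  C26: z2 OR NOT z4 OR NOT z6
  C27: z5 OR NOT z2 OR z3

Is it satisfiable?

Yes, satisfiable

Try z2 = false.
Try z3 = false.
Try z1 = false.
From the singleton clause (NOT z4), z4 = false.
From the singleton clause (z6), z6 = true.
No clause remains; z5 is free.
A satisfying assignment: z1 ↦ false,  z2 ↦ false,  z3 ↦ false,  z4 ↦ false,  z5 ↦ false,  z6 ↦ true.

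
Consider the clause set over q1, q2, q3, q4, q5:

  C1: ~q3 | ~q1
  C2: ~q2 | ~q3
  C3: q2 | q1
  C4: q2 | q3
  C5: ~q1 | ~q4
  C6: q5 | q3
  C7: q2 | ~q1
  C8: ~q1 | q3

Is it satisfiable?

Case q3 = 0:
From the singleton clause (q2), q2 = 1.
From the singleton clause (q5), q5 = 1.
From the singleton clause (~q1), q1 = 0.
Every clause is now satisfied; q4 is unconstrained.
A satisfying assignment: q1: 0,  q2: 1,  q3: 0,  q4: 0,  q5: 1.

Yes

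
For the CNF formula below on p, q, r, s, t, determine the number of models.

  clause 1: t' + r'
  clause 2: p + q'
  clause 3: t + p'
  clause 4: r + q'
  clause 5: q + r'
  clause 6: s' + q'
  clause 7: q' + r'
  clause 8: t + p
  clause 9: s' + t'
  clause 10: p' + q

1

There are 2^5 = 32 truth assignments over (p, q, r, s, t).
Split on q. With q = 1, the clauses containing q are satisfied and q' drops from the rest; 0 of the 2^4 = 16 assignments to the other variables satisfy what remains.
With q = 0, by the same count on the reduced clause set, 1 assignment works.
(One model: p=F, q=F, r=F, s=F, t=T.)
Total: 0 + 1 = 1.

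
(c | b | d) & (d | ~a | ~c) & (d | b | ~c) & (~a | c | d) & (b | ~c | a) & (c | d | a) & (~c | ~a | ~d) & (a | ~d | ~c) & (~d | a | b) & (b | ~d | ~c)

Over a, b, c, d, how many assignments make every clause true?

There are 2^4 = 16 truth assignments over (a, b, c, d).
Split on d. With d = 1, the clauses containing d are satisfied and ~d drops from the rest; 3 of the 2^3 = 8 assignments to the other variables satisfy what remains.
With d = 0, by the same count on the reduced clause set, 1 assignment works.
Total: 3 + 1 = 4.

4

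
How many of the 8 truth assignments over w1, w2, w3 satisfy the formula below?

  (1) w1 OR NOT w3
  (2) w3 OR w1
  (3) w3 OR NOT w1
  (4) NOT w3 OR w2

1

There are 2^3 = 8 truth assignments over (w1, w2, w3).
Split on w3. With w3 = true, the clauses containing w3 are satisfied and NOT w3 drops from the rest; 1 of the 2^2 = 4 assignments to the other variables satisfy what remains.
With w3 = false, by the same count on the reduced clause set, 0 assignments work.
(One model: w1=T, w2=T, w3=T.)
Total: 1 + 0 = 1.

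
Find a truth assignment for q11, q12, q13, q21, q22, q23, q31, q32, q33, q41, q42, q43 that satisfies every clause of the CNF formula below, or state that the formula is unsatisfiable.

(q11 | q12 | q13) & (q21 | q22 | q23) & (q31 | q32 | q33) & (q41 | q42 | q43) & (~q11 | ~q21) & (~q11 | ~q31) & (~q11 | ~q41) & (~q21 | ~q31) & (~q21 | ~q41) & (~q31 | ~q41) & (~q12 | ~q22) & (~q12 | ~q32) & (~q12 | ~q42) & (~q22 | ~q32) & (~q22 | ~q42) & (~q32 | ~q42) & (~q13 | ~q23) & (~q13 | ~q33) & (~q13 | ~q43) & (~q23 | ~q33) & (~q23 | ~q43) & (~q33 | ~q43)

UNSATISFIABLE

Try q11 = 0.
Try q12 = 1.
From the singleton clause (~q22), q22 = 0.
From the singleton clause (~q32), q32 = 0.
From the singleton clause (~q42), q42 = 0.
Try q21 = 1.
From the singleton clause (~q31), q31 = 0.
From the singleton clause (q33), q33 = 1.
From the singleton clause (~q41), q41 = 0.
From the singleton clause (q43), q43 = 1.
That conflicts with the unit clause (~q43).
Undo q21 and try q21 = 0.
From the singleton clause (q23), q23 = 1.
From the singleton clause (~q13), q13 = 0.
From the singleton clause (~q33), q33 = 0.
From the singleton clause (q31), q31 = 1.
From the singleton clause (~q41), q41 = 0.
From the singleton clause (q43), q43 = 1.
That conflicts with the unit clause (~q43).
Both values of q21 lead to a conflict.
Undo q12 and try q12 = 0.
From the singleton clause (q13), q13 = 1.
From the singleton clause (~q23), q23 = 0.
From the singleton clause (~q33), q33 = 0.
From the singleton clause (~q43), q43 = 0.
Try q21 = 1.
From the singleton clause (~q31), q31 = 0.
From the singleton clause (q32), q32 = 1.
From the singleton clause (~q41), q41 = 0.
From the singleton clause (q42), q42 = 1.
That conflicts with the unit clause (~q42).
Undo q21 and try q21 = 0.
From the singleton clause (q22), q22 = 1.
From the singleton clause (~q32), q32 = 0.
From the singleton clause (q31), q31 = 1.
From the singleton clause (~q41), q41 = 0.
From the singleton clause (q42), q42 = 1.
That conflicts with the unit clause (~q42).
Both values of q21 lead to a conflict.
Both values of q12 lead to a conflict.
Undo q11 and try q11 = 1.
From the singleton clause (~q21), q21 = 0.
From the singleton clause (~q31), q31 = 0.
From the singleton clause (~q41), q41 = 0.
Try q22 = 1.
From the singleton clause (~q12), q12 = 0.
From the singleton clause (~q32), q32 = 0.
From the singleton clause (q33), q33 = 1.
From the singleton clause (~q42), q42 = 0.
From the singleton clause (q43), q43 = 1.
That conflicts with the unit clause (~q43).
Undo q22 and try q22 = 0.
From the singleton clause (q23), q23 = 1.
From the singleton clause (~q13), q13 = 0.
From the singleton clause (~q33), q33 = 0.
From the singleton clause (q32), q32 = 1.
From the singleton clause (~q12), q12 = 0.
From the singleton clause (~q42), q42 = 0.
From the singleton clause (q43), q43 = 1.
That conflicts with the unit clause (~q43).
Both values of q22 lead to a conflict.
Both values of q11 lead to a conflict.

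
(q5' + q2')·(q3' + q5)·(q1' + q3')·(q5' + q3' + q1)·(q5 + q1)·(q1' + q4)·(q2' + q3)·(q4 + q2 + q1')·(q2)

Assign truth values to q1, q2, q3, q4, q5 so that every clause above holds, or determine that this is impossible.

From the singleton clause (q2), q2 = 1.
From the singleton clause (q5'), q5 = 0.
From the singleton clause (q3'), q3 = 0.
That conflicts with the unit clause (q3).

UNSATISFIABLE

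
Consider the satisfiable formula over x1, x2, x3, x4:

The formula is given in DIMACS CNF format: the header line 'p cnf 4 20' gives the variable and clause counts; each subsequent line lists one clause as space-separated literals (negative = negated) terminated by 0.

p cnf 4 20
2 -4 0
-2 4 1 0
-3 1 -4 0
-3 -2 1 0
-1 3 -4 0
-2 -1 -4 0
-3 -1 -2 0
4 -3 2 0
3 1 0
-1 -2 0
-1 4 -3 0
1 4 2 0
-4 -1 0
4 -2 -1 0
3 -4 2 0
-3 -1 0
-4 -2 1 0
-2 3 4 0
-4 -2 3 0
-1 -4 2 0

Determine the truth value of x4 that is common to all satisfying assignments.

False

Suppose x4 = True.
The clause (x2) is unit, so x2 = True.
The clause (¬x1) is unit, so x1 = False.
Now (x1) is unsatisfied and unit — conflict.
So every satisfying assignment has x4 = False.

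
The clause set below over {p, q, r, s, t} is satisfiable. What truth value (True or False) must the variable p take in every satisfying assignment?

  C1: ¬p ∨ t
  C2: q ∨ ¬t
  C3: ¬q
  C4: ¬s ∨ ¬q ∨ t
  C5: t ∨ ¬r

False

Suppose p = True.
(t) alone gives t = True.
(q) alone gives q = True.
Now (¬q) is unsatisfied and unit — conflict.
So every satisfying assignment has p = False.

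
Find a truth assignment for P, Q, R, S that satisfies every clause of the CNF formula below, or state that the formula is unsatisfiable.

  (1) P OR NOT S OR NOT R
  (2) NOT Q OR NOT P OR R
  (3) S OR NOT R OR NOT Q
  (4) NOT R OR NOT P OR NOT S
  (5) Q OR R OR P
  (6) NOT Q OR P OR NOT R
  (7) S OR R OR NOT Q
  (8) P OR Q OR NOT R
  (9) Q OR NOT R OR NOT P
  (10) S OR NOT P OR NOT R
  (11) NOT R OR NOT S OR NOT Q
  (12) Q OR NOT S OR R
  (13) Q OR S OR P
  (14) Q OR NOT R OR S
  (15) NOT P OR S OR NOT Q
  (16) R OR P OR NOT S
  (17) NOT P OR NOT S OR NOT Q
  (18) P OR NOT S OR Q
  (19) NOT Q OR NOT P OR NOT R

Branch on P: set P = true.
Branch on Q: set Q = false.
The clause (NOT R) is unit, so R = false.
The clause (NOT S) is unit, so S = false.
Every clause now holds.

P: true,  Q: false,  R: false,  S: false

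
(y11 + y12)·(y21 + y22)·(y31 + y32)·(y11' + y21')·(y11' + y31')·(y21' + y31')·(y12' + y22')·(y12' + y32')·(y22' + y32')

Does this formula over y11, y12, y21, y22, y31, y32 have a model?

Unsatisfiable

Try y11 = 1.
The clause (y21') is unit, so y21 = 0.
The clause (y22) is unit, so y22 = 1.
The clause (y31') is unit, so y31 = 0.
The clause (y32) is unit, so y32 = 1.
But (y32') is also a unit clause — contradiction.
So y11 must be the other value — set y11 = 0.
The clause (y12) is unit, so y12 = 1.
The clause (y22') is unit, so y22 = 0.
The clause (y21) is unit, so y21 = 1.
The clause (y31') is unit, so y31 = 0.
The clause (y32) is unit, so y32 = 1.
But (y32') is also a unit clause — contradiction.
Either choice for y11 ends in contradiction.
No assignment satisfies every clause.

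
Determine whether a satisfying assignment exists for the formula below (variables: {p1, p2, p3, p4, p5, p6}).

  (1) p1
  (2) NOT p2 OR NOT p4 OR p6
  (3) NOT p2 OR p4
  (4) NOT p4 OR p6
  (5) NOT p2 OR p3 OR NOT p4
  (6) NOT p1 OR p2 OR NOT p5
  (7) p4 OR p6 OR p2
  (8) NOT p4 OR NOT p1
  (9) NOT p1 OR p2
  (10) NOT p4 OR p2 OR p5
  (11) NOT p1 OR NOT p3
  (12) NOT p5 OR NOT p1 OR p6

From the singleton clause (p1), p1 = true.
From the singleton clause (NOT p4), p4 = false.
From the singleton clause (NOT p2), p2 = false.
But (p2) is also a unit clause — contradiction.
No assignment satisfies every clause.

No, unsatisfiable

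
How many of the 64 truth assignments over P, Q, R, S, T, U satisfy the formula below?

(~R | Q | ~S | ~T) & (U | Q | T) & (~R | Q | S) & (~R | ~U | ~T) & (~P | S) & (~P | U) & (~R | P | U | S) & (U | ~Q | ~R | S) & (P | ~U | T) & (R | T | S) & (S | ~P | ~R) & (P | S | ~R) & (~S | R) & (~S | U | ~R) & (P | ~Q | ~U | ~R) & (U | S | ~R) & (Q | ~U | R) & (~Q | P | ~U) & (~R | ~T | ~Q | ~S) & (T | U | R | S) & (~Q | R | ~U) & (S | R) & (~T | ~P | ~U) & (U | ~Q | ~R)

There are 2^6 = 64 truth assignments over (P, Q, R, S, T, U).
Split on T. With T = 1, the clauses containing T are satisfied and ~T drops from the rest; 0 of the 2^5 = 32 assignments to the other variables satisfy what remains.
With T = 0, by the same count on the reduced clause set, 2 assignments work.
(One model: P=T, Q=F, R=T, S=T, T=F, U=T.)
Total: 0 + 2 = 2.

2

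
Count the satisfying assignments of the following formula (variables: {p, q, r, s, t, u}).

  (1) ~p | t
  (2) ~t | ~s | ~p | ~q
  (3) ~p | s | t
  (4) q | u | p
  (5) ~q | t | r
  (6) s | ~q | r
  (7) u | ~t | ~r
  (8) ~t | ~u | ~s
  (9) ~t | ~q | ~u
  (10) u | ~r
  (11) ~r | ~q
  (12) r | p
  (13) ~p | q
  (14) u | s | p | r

3

There are 2^6 = 64 truth assignments over (p, q, r, s, t, u).
Split on r. With r = 1, the clauses containing r are satisfied and ~r drops from the rest; 3 of the 2^5 = 32 assignments to the other variables satisfy what remains.
With r = 0, by the same count on the reduced clause set, 0 assignments work.
(One model: p=F, q=F, r=T, s=F, t=F, u=T.)
Total: 3 + 0 = 3.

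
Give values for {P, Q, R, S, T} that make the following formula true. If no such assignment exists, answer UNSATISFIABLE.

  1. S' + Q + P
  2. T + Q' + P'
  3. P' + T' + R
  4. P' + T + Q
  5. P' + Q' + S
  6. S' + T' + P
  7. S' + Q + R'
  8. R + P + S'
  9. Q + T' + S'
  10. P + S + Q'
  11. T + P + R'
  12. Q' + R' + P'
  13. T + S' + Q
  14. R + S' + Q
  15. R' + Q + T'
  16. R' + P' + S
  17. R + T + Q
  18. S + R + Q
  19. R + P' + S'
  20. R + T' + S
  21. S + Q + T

UNSATISFIABLE

Suppose S = 0.
Suppose P = 0.
Unit clause (Q') forces Q = 0.
Unit clause (R) forces R = 1.
Unit clause (T) forces T = 1.
But (T') is also a unit clause — contradiction.
Backtrack on P: now try P = 1.
Unit clause (Q') forces Q = 0.
Unit clause (T) forces T = 1.
Unit clause (R) forces R = 1.
But (R') is also a unit clause — contradiction.
Both values of P lead to a conflict.
Backtrack on S: now try S = 1.
Suppose Q = 1.
Suppose T = 1.
Unit clause (P) forces P = 1.
Unit clause (R) forces R = 1.
But (R') is also a unit clause — contradiction.
Backtrack on T: now try T = 0.
Unit clause (P') forces P = 0.
Unit clause (R) forces R = 1.
But (R') is also a unit clause — contradiction.
Both values of T lead to a conflict.
Backtrack on Q: now try Q = 0.
Unit clause (P) forces P = 1.
Unit clause (T) forces T = 1.
But (T') is also a unit clause — contradiction.
Both values of Q lead to a conflict.
Both values of S lead to a conflict.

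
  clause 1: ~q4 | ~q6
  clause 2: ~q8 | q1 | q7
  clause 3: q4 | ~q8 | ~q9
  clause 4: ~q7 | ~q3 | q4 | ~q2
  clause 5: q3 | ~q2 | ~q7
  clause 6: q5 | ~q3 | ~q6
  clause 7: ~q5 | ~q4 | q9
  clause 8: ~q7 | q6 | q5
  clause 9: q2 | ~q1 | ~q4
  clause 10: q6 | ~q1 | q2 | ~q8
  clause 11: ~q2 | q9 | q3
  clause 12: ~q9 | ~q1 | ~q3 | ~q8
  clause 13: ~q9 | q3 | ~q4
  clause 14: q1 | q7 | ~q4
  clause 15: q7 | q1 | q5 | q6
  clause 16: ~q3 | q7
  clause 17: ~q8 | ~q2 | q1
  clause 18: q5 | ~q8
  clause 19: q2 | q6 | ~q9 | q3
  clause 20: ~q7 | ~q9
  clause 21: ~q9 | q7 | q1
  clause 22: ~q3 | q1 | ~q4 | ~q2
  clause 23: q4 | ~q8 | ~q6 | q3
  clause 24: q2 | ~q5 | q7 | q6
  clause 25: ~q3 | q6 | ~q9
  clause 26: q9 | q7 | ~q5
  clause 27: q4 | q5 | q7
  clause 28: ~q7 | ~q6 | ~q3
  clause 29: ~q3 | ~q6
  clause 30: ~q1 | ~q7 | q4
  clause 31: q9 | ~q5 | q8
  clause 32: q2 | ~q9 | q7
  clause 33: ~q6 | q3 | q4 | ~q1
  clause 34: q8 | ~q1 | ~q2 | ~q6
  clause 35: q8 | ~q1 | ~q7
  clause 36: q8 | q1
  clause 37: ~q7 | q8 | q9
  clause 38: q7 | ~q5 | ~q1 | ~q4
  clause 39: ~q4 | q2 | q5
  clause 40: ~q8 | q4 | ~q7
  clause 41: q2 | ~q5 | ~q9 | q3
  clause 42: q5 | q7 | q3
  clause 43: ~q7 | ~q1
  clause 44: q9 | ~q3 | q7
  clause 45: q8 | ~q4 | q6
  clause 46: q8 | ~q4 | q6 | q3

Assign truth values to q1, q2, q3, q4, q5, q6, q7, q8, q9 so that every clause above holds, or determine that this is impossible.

q1 ↦ 1; q2 ↦ 1; q3 ↦ 0; q4 ↦ 0; q5 ↦ 1; q6 ↦ 0; q7 ↦ 0; q8 ↦ 0; q9 ↦ 1

Suppose q4 = 0.
Suppose q8 = 0.
Unit clause (q1) forces q1 = 1.
Unit clause (~q7) forces q7 = 0.
Unit clause (~q3) forces q3 = 0.
Unit clause (q5) forces q5 = 1.
Unit clause (q9) forces q9 = 1.
Unit clause (q2) forces q2 = 1.
Unit clause (~q6) forces q6 = 0.
All clauses are satisfied.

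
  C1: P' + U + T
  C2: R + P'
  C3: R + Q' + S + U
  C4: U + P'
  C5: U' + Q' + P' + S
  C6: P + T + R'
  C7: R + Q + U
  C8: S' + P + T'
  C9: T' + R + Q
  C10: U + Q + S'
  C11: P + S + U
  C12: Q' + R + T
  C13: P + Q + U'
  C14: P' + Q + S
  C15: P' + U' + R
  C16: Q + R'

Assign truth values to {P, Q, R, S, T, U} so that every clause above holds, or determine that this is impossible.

Suppose R = 1.
The clause (Q) is unit, so Q = 1.
Suppose U = 1.
Suppose P = 1.
The clause (S) is unit, so S = 1.
Every clause is now satisfied; T is unconstrained.

P: 1, Q: 1, R: 1, S: 1, T: 0, U: 1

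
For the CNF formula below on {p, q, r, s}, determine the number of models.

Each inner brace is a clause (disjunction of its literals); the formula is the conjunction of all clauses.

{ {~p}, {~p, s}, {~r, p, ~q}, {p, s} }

There are 2^4 = 16 truth assignments over (p, q, r, s).
Check each against the 4 clauses (columns in the order p, q, r, s):
  F F F F  ✗ fails (p | s)
  F F F T  ✓ satisfies all
  F F T F  ✗ fails (p | s)
  F F T T  ✓ satisfies all
  F T F F  ✗ fails (p | s)
  F T F T  ✓ satisfies all
  F T T F  ✗ fails (~r | p | ~q)
  F T T T  ✗ fails (~r | p | ~q)
  T F F F  ✗ fails (~p)
  T F F T  ✗ fails (~p)
  T F T F  ✗ fails (~p)
  T F T T  ✗ fails (~p)
  T T F F  ✗ fails (~p)
  T T F T  ✗ fails (~p)
  T T T F  ✗ fails (~p)
  T T T T  ✗ fails (~p)
3 of the 16 rows are models.

3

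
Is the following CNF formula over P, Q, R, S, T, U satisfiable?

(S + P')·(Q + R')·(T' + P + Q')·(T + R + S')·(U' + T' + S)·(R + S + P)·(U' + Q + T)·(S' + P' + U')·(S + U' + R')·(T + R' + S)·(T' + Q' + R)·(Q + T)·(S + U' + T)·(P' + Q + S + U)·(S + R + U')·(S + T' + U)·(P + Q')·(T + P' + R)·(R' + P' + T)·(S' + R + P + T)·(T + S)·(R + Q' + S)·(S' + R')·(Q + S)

Yes

Try S = 1.
The clause (R') is unit, so R = 0.
The clause (T) is unit, so T = 1.
The clause (Q') is unit, so Q = 0.
Try P = 0.
Every clause is now satisfied; U is unconstrained.
A satisfying assignment: P=0,  Q=0,  R=0,  S=1,  T=1,  U=1.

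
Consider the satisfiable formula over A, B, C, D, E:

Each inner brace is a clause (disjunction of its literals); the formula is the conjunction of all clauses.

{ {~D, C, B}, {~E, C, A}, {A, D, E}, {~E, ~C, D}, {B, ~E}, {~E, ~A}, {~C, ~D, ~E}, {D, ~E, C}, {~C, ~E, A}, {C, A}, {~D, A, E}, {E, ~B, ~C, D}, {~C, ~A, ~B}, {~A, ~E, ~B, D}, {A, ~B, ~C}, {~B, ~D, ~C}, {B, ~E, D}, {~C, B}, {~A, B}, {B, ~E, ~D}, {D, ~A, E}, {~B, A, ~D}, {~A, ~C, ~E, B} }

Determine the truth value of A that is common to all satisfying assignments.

Suppose A = 0.
(C) alone gives C = 1.
(~E) alone gives E = 0.
(D) alone gives D = 1.
Now (~D) is unsatisfied and unit — conflict.
So every satisfying assignment has A = True.

True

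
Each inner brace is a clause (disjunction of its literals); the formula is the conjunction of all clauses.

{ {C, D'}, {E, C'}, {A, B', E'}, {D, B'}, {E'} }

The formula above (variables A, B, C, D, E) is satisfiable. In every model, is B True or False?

False

Suppose B = 1.
The clause (D) is unit, so D = 1.
The clause (C) is unit, so C = 1.
The clause (E) is unit, so E = 1.
That conflicts with the unit clause (E').
So every satisfying assignment has B = False.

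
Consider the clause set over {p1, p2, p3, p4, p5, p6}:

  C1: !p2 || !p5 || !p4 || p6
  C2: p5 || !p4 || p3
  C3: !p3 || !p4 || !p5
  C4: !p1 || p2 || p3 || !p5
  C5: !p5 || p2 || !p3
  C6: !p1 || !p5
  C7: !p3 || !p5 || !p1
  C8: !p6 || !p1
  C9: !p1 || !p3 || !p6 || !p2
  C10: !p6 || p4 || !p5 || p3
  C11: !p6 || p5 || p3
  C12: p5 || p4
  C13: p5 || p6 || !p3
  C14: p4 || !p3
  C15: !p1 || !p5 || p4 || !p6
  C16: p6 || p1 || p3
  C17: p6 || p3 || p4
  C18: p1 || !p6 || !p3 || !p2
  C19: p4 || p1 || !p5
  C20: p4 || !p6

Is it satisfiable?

Case p1 = false:
Case p5 = true:
(p4) alone gives p4 = true.
(!p3) alone gives p3 = false.
(p6) alone gives p6 = true.
No clause remains; p2 is free.
A satisfying assignment: p1 ↦ false, p2 ↦ true, p3 ↦ false, p4 ↦ true, p5 ↦ true, p6 ↦ true.

Yes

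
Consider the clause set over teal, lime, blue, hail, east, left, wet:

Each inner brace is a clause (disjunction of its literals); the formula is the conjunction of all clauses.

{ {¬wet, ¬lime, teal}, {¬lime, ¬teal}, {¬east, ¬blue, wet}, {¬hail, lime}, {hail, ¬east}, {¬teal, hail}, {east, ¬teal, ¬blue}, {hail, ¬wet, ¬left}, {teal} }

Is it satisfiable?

(teal) alone gives teal = True.
(¬lime) alone gives lime = False.
(¬hail) alone gives hail = False.
That conflicts with the unit clause (hail).
No assignment satisfies every clause.

No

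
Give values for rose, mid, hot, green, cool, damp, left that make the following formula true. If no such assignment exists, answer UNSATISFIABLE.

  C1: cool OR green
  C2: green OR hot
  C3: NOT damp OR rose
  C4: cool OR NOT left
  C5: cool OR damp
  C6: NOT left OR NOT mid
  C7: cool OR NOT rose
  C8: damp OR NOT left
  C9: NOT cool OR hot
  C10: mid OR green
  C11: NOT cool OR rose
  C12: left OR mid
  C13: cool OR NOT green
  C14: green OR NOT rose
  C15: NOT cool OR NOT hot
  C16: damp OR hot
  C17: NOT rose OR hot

UNSATISFIABLE

Suppose cool = true.
(hot) alone gives hot = true.
Now (NOT hot) is unsatisfied and unit — conflict.
Backtrack on cool: now try cool = false.
(green) alone gives green = true.
Now (NOT green) is unsatisfied and unit — conflict.
Either choice for cool ends in contradiction.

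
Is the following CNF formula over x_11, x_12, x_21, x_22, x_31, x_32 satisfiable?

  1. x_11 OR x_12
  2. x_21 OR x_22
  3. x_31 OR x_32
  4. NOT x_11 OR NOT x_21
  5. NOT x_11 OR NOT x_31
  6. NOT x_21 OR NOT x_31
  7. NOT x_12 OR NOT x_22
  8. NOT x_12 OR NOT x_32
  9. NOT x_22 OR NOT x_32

Suppose x_11 = true.
(NOT x_21) alone gives x_21 = false.
(x_22) alone gives x_22 = true.
(NOT x_31) alone gives x_31 = false.
(x_32) alone gives x_32 = true.
Now (NOT x_32) is unsatisfied and unit — conflict.
Backtrack on x_11: now try x_11 = false.
(x_12) alone gives x_12 = true.
(NOT x_22) alone gives x_22 = false.
(x_21) alone gives x_21 = true.
(NOT x_31) alone gives x_31 = false.
(x_32) alone gives x_32 = true.
Now (NOT x_32) is unsatisfied and unit — conflict.
Neither x_11 = true nor x_11 = false works.
No assignment satisfies every clause.

No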